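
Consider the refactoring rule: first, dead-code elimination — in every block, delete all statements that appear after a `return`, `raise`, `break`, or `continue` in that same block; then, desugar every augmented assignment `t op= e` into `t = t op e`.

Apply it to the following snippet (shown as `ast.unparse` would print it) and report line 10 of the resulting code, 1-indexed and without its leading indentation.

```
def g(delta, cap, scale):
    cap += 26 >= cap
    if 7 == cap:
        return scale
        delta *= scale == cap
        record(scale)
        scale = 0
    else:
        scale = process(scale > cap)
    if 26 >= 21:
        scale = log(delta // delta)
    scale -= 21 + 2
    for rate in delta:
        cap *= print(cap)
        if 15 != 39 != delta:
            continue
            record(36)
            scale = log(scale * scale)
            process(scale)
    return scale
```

Transformed code:
def g(delta, cap, scale):
    cap = cap + (26 >= cap)
    if 7 == cap:
        return scale
    else:
        scale = process(scale > cap)
    if 26 >= 21:
        scale = log(delta // delta)
    scale = scale - (21 + 2)
    for rate in delta:
        cap = cap * print(cap)
        if 15 != 39 != delta:
            continue
    return scale

for rate in delta:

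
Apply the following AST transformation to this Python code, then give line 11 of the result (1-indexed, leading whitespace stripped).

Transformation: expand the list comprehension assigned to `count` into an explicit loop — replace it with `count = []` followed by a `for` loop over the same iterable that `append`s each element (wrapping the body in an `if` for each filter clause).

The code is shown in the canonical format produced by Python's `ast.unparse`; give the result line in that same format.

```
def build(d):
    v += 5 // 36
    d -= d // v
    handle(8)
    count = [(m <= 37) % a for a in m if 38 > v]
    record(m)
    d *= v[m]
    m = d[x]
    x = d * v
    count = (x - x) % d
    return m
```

m = d[x]

Transformed code:
def build(d):
    v += 5 // 36
    d -= d // v
    handle(8)
    count = []
    for a in m:
        if 38 > v:
            count.append((m <= 37) % a)
    record(m)
    d *= v[m]
    m = d[x]
    x = d * v
    count = (x - x) % d
    return m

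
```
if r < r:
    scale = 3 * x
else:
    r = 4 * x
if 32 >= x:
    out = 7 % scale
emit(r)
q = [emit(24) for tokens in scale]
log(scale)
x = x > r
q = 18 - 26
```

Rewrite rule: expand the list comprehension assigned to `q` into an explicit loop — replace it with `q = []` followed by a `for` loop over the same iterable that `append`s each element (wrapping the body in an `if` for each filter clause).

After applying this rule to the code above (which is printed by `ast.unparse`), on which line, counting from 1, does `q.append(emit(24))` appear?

Transformed code:
if r < r:
    scale = 3 * x
else:
    r = 4 * x
if 32 >= x:
    out = 7 % scale
emit(r)
q = []
for tokens in scale:
    q.append(emit(24))
log(scale)
x = x > r
q = 18 - 26

10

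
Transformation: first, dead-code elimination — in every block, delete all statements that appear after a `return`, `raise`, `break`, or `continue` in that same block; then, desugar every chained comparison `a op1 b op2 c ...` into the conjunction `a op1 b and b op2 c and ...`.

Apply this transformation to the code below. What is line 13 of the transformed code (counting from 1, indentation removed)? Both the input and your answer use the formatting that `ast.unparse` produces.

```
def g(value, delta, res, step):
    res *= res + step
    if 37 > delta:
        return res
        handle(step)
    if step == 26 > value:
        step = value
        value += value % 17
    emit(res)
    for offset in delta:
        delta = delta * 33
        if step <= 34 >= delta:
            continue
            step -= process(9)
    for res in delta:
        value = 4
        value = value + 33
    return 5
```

for res in delta:

Transformed code:
def g(value, delta, res, step):
    res *= res + step
    if 37 > delta:
        return res
    if step == 26 and 26 > value:
        step = value
        value += value % 17
    emit(res)
    for offset in delta:
        delta = delta * 33
        if step <= 34 and 34 >= delta:
            continue
    for res in delta:
        value = 4
        value = value + 33
    return 5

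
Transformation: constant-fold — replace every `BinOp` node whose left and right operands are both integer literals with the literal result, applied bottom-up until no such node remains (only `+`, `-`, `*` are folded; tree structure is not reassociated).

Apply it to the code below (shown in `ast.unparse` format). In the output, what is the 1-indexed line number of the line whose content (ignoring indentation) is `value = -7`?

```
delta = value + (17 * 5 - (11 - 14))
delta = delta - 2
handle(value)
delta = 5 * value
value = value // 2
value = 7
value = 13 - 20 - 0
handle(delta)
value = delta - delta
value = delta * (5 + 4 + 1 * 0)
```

7

Transformed code:
delta = value + 88
delta = delta - 2
handle(value)
delta = 5 * value
value = value // 2
value = 7
value = -7
handle(delta)
value = delta - delta
value = delta * 9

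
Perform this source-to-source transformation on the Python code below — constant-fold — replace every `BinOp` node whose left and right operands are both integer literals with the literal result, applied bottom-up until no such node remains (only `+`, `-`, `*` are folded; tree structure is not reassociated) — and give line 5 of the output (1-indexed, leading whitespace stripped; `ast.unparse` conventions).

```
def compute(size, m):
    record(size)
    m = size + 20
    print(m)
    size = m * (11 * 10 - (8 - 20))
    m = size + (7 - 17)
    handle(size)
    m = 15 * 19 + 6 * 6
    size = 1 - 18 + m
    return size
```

size = m * 122

Transformed code:
def compute(size, m):
    record(size)
    m = size + 20
    print(m)
    size = m * 122
    m = size + -10
    handle(size)
    m = 321
    size = -17 + m
    return size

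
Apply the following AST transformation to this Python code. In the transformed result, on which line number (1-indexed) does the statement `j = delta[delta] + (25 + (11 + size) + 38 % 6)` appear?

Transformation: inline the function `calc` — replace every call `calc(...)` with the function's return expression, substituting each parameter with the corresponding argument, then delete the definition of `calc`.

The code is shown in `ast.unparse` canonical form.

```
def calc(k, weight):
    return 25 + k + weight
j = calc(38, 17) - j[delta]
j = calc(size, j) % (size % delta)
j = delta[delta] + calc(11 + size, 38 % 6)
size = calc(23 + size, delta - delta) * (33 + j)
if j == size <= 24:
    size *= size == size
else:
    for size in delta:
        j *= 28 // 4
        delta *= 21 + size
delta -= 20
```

Transformed code:
j = 25 + 38 + 17 - j[delta]
j = (25 + size + j) % (size % delta)
j = delta[delta] + (25 + (11 + size) + 38 % 6)
size = (25 + (23 + size) + (delta - delta)) * (33 + j)
if j == size <= 24:
    size *= size == size
else:
    for size in delta:
        j *= 28 // 4
        delta *= 21 + size
delta -= 20

3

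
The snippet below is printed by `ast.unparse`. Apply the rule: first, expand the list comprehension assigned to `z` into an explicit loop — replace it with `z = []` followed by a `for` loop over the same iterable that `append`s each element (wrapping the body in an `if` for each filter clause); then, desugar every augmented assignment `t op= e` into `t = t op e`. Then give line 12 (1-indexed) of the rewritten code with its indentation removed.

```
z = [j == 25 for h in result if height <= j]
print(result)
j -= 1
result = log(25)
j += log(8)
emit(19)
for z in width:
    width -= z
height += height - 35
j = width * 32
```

Transformed code:
z = []
for h in result:
    if height <= j:
        z.append(j == 25)
print(result)
j = j - 1
result = log(25)
j = j + log(8)
emit(19)
for z in width:
    width = width - z
height = height + (height - 35)
j = width * 32

height = height + (height - 35)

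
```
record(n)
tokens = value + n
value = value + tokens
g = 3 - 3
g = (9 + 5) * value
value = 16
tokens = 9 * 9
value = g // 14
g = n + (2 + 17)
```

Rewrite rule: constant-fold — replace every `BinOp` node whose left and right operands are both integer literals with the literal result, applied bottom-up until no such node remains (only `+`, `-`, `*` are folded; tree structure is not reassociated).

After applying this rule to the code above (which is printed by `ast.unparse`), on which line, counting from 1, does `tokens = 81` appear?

Transformed code:
record(n)
tokens = value + n
value = value + tokens
g = 0
g = 14 * value
value = 16
tokens = 81
value = g // 14
g = n + 19

7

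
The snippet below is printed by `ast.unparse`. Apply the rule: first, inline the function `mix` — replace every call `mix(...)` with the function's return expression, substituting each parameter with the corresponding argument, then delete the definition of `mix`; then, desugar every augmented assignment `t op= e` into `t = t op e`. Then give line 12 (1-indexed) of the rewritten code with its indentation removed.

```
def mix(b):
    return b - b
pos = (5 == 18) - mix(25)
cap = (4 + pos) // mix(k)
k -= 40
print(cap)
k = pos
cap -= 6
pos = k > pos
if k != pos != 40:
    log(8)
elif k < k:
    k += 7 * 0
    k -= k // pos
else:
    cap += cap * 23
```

k = k - k // pos

Transformed code:
pos = (5 == 18) - (25 - 25)
cap = (4 + pos) // (k - k)
k = k - 40
print(cap)
k = pos
cap = cap - 6
pos = k > pos
if k != pos != 40:
    log(8)
elif k < k:
    k = k + 7 * 0
    k = k - k // pos
else:
    cap = cap + cap * 23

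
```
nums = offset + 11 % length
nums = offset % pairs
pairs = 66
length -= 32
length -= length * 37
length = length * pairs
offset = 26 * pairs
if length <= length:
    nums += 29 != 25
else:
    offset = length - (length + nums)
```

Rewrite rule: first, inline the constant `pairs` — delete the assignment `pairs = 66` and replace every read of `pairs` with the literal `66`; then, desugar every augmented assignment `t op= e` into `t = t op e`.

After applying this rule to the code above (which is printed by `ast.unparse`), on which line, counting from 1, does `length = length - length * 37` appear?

4

Transformed code:
nums = offset + 11 % length
nums = offset % 66
length = length - 32
length = length - length * 37
length = length * 66
offset = 26 * 66
if length <= length:
    nums = nums + (29 != 25)
else:
    offset = length - (length + nums)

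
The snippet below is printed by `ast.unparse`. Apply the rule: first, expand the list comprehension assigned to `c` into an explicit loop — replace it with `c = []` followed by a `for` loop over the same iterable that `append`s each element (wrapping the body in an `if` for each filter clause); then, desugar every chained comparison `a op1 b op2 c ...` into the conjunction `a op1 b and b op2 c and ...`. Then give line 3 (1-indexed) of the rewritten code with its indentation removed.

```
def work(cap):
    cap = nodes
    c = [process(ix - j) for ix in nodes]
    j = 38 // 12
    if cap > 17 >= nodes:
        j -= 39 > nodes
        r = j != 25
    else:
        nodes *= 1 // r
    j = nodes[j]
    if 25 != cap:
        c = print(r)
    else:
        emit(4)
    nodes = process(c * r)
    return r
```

c = []

Transformed code:
def work(cap):
    cap = nodes
    c = []
    for ix in nodes:
        c.append(process(ix - j))
    j = 38 // 12
    if cap > 17 and 17 >= nodes:
        j -= 39 > nodes
        r = j != 25
    else:
        nodes *= 1 // r
    j = nodes[j]
    if 25 != cap:
        c = print(r)
    else:
        emit(4)
    nodes = process(c * r)
    return r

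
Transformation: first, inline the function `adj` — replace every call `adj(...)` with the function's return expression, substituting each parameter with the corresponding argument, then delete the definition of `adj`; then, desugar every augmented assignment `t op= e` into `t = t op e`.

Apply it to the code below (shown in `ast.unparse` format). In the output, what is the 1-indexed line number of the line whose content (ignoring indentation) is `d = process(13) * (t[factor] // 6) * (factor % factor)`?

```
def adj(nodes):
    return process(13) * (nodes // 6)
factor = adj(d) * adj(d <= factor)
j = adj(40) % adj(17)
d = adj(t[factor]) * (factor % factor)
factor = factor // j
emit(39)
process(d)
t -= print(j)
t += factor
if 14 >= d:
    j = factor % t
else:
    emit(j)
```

3

Transformed code:
factor = process(13) * (d // 6) * (process(13) * ((d <= factor) // 6))
j = process(13) * (40 // 6) % (process(13) * (17 // 6))
d = process(13) * (t[factor] // 6) * (factor % factor)
factor = factor // j
emit(39)
process(d)
t = t - print(j)
t = t + factor
if 14 >= d:
    j = factor % t
else:
    emit(j)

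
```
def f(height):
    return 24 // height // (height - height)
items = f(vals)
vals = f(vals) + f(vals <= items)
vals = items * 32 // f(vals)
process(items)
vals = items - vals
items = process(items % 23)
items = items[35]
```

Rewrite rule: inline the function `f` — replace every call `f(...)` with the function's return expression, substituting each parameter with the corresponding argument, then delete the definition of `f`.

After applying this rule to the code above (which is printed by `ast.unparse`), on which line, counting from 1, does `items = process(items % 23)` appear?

Transformed code:
items = 24 // vals // (vals - vals)
vals = 24 // vals // (vals - vals) + 24 // (vals <= items) // ((vals <= items) - (vals <= items))
vals = items * 32 // (24 // vals // (vals - vals))
process(items)
vals = items - vals
items = process(items % 23)
items = items[35]

6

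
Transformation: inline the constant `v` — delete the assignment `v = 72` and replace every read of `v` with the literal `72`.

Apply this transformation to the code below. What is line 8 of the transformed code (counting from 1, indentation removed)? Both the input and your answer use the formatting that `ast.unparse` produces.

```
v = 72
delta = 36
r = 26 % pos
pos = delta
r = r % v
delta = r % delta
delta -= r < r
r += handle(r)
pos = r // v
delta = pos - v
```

Transformed code:
delta = 36
r = 26 % pos
pos = delta
r = r % 72
delta = r % delta
delta -= r < r
r += handle(r)
pos = r // 72
delta = pos - 72

pos = r // 72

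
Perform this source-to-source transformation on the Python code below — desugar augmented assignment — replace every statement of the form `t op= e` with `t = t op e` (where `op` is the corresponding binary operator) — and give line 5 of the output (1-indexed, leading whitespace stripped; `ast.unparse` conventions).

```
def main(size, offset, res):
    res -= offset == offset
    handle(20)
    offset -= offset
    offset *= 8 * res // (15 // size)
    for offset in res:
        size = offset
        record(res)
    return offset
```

Transformed code:
def main(size, offset, res):
    res = res - (offset == offset)
    handle(20)
    offset = offset - offset
    offset = offset * (8 * res // (15 // size))
    for offset in res:
        size = offset
        record(res)
    return offset

offset = offset * (8 * res // (15 // size))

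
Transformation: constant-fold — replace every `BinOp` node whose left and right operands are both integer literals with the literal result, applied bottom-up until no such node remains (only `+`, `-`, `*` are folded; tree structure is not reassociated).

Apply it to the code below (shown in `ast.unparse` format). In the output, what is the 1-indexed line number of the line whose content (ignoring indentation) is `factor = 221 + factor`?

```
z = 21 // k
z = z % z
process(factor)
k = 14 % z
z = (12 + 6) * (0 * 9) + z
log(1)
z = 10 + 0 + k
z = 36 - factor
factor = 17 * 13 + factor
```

Transformed code:
z = 21 // k
z = z % z
process(factor)
k = 14 % z
z = 0 + z
log(1)
z = 10 + k
z = 36 - factor
factor = 221 + factor

9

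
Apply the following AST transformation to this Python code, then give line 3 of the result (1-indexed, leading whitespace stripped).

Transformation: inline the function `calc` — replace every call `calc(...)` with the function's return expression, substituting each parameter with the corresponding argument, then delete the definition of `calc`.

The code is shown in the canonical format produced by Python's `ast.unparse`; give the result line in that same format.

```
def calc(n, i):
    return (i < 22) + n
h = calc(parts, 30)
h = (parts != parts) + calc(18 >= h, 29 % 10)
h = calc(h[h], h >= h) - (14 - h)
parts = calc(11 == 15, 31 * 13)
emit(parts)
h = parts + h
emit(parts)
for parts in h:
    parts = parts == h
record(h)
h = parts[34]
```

Transformed code:
h = (30 < 22) + parts
h = (parts != parts) + ((29 % 10 < 22) + (18 >= h))
h = ((h >= h) < 22) + h[h] - (14 - h)
parts = (31 * 13 < 22) + (11 == 15)
emit(parts)
h = parts + h
emit(parts)
for parts in h:
    parts = parts == h
record(h)
h = parts[34]

h = ((h >= h) < 22) + h[h] - (14 - h)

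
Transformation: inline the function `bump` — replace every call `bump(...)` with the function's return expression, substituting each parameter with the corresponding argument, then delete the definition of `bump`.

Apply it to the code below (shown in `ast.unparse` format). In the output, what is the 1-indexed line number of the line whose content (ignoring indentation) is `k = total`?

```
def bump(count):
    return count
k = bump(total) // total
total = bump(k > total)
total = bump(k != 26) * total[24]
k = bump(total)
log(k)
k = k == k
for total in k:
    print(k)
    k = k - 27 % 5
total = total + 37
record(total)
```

Transformed code:
k = total // total
total = k > total
total = (k != 26) * total[24]
k = total
log(k)
k = k == k
for total in k:
    print(k)
    k = k - 27 % 5
total = total + 37
record(total)

4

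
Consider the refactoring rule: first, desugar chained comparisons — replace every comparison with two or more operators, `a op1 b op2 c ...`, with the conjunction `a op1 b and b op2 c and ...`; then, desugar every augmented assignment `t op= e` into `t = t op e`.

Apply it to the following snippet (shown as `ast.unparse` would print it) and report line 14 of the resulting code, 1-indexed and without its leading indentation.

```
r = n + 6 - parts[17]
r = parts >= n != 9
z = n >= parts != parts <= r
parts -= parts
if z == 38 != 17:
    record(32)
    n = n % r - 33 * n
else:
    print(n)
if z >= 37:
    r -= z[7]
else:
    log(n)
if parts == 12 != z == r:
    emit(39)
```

if parts == 12 and 12 != z and (z == r):

Transformed code:
r = n + 6 - parts[17]
r = parts >= n and n != 9
z = n >= parts and parts != parts and (parts <= r)
parts = parts - parts
if z == 38 and 38 != 17:
    record(32)
    n = n % r - 33 * n
else:
    print(n)
if z >= 37:
    r = r - z[7]
else:
    log(n)
if parts == 12 and 12 != z and (z == r):
    emit(39)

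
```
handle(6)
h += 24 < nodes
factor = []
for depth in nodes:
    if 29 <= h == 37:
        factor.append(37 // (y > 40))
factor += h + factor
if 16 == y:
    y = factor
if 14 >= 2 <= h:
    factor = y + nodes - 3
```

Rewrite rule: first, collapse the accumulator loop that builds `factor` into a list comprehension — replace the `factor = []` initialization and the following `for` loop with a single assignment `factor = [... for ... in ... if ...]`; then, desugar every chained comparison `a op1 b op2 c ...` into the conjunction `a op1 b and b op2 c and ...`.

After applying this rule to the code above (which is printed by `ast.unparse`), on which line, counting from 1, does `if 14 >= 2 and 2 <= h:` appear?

7

Transformed code:
handle(6)
h += 24 < nodes
factor = [37 // (y > 40) for depth in nodes if 29 <= h and h == 37]
factor += h + factor
if 16 == y:
    y = factor
if 14 >= 2 and 2 <= h:
    factor = y + nodes - 3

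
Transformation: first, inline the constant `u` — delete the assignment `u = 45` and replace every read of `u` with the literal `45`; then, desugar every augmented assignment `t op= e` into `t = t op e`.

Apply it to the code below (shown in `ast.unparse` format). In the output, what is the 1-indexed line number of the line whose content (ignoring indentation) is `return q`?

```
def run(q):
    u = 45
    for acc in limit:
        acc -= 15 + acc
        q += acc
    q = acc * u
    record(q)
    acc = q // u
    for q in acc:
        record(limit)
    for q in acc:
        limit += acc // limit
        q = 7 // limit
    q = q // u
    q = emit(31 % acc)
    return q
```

Transformed code:
def run(q):
    for acc in limit:
        acc = acc - (15 + acc)
        q = q + acc
    q = acc * 45
    record(q)
    acc = q // 45
    for q in acc:
        record(limit)
    for q in acc:
        limit = limit + acc // limit
        q = 7 // limit
    q = q // 45
    q = emit(31 % acc)
    return q

15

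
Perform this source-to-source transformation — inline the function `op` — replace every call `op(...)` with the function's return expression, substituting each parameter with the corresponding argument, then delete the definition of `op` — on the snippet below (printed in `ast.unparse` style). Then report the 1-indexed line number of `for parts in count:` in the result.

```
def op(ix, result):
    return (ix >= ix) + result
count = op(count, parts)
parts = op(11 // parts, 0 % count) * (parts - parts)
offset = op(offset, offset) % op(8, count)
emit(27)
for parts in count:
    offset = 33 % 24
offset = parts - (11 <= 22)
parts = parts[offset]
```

Transformed code:
count = (count >= count) + parts
parts = ((11 // parts >= 11 // parts) + 0 % count) * (parts - parts)
offset = ((offset >= offset) + offset) % ((8 >= 8) + count)
emit(27)
for parts in count:
    offset = 33 % 24
offset = parts - (11 <= 22)
parts = parts[offset]

5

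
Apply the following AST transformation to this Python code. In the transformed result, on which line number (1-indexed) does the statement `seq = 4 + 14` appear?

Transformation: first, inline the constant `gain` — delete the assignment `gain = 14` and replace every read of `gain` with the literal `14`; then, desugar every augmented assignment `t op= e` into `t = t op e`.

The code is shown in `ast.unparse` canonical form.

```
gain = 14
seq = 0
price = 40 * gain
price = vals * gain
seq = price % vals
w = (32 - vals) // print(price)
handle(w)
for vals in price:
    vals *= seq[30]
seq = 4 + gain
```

9

Transformed code:
seq = 0
price = 40 * 14
price = vals * 14
seq = price % vals
w = (32 - vals) // print(price)
handle(w)
for vals in price:
    vals = vals * seq[30]
seq = 4 + 14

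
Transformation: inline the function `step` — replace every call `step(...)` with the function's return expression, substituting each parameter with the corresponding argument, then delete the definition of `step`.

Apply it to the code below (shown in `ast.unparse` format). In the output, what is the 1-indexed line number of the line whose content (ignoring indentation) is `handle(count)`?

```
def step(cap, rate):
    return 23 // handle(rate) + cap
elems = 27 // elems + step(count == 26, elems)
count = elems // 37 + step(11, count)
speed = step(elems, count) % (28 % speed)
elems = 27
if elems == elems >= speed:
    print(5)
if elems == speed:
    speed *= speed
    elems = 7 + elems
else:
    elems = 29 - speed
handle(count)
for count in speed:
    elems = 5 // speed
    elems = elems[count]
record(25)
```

12

Transformed code:
elems = 27 // elems + (23 // handle(elems) + (count == 26))
count = elems // 37 + (23 // handle(count) + 11)
speed = (23 // handle(count) + elems) % (28 % speed)
elems = 27
if elems == elems >= speed:
    print(5)
if elems == speed:
    speed *= speed
    elems = 7 + elems
else:
    elems = 29 - speed
handle(count)
for count in speed:
    elems = 5 // speed
    elems = elems[count]
record(25)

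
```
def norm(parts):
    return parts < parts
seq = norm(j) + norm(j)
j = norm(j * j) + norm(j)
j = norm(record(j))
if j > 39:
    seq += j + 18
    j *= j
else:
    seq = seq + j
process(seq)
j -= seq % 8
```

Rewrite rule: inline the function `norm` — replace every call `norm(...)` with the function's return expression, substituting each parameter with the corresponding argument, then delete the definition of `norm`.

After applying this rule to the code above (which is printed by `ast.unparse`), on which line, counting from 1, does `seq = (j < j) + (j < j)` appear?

1

Transformed code:
seq = (j < j) + (j < j)
j = (j * j < j * j) + (j < j)
j = record(j) < record(j)
if j > 39:
    seq += j + 18
    j *= j
else:
    seq = seq + j
process(seq)
j -= seq % 8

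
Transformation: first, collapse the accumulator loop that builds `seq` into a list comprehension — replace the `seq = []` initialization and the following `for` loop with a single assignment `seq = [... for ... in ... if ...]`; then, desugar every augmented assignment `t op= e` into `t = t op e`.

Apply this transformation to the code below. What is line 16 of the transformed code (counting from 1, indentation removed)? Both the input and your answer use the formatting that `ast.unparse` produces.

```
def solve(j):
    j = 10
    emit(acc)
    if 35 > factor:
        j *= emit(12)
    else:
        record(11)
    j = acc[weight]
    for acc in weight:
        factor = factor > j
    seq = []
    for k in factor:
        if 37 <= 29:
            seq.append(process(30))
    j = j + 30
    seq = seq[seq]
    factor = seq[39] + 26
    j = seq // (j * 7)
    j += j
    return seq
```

Transformed code:
def solve(j):
    j = 10
    emit(acc)
    if 35 > factor:
        j = j * emit(12)
    else:
        record(11)
    j = acc[weight]
    for acc in weight:
        factor = factor > j
    seq = [process(30) for k in factor if 37 <= 29]
    j = j + 30
    seq = seq[seq]
    factor = seq[39] + 26
    j = seq // (j * 7)
    j = j + j
    return seq

j = j + j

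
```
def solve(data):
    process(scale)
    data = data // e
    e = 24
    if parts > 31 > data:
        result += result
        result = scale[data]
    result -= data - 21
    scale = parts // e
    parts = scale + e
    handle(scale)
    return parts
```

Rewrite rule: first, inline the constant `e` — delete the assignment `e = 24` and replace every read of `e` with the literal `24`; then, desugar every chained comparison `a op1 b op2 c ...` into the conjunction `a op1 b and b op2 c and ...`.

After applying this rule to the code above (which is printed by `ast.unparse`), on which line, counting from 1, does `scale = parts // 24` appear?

Transformed code:
def solve(data):
    process(scale)
    data = data // 24
    if parts > 31 and 31 > data:
        result += result
        result = scale[data]
    result -= data - 21
    scale = parts // 24
    parts = scale + 24
    handle(scale)
    return parts

8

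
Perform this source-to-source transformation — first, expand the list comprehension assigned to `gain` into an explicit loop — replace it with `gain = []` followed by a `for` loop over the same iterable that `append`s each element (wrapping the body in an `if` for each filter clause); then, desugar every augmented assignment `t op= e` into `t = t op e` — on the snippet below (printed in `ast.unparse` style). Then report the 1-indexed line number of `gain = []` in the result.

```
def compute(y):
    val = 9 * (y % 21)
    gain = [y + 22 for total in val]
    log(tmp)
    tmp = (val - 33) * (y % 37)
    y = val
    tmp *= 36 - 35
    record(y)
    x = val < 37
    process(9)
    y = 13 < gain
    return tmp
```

Transformed code:
def compute(y):
    val = 9 * (y % 21)
    gain = []
    for total in val:
        gain.append(y + 22)
    log(tmp)
    tmp = (val - 33) * (y % 37)
    y = val
    tmp = tmp * (36 - 35)
    record(y)
    x = val < 37
    process(9)
    y = 13 < gain
    return tmp

3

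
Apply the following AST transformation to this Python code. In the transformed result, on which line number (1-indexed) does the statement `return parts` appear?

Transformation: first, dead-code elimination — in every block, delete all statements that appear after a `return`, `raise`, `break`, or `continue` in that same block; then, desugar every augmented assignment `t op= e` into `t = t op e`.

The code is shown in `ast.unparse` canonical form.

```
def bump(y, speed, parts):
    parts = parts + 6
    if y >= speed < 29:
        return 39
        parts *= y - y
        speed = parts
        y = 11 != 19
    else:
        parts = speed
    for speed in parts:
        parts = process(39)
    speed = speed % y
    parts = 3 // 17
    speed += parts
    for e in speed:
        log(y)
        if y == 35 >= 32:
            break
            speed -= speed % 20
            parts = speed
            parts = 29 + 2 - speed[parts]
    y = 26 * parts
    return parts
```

Transformed code:
def bump(y, speed, parts):
    parts = parts + 6
    if y >= speed < 29:
        return 39
    else:
        parts = speed
    for speed in parts:
        parts = process(39)
    speed = speed % y
    parts = 3 // 17
    speed = speed + parts
    for e in speed:
        log(y)
        if y == 35 >= 32:
            break
    y = 26 * parts
    return parts

17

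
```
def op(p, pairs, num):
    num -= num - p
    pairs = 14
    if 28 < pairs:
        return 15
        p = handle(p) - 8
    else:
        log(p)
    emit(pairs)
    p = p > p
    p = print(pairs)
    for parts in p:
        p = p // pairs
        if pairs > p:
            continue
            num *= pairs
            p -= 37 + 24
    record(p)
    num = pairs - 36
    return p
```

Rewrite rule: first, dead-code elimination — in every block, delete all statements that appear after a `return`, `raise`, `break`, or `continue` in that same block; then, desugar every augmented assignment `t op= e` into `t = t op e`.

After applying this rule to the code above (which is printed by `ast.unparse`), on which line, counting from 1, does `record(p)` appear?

15

Transformed code:
def op(p, pairs, num):
    num = num - (num - p)
    pairs = 14
    if 28 < pairs:
        return 15
    else:
        log(p)
    emit(pairs)
    p = p > p
    p = print(pairs)
    for parts in p:
        p = p // pairs
        if pairs > p:
            continue
    record(p)
    num = pairs - 36
    return p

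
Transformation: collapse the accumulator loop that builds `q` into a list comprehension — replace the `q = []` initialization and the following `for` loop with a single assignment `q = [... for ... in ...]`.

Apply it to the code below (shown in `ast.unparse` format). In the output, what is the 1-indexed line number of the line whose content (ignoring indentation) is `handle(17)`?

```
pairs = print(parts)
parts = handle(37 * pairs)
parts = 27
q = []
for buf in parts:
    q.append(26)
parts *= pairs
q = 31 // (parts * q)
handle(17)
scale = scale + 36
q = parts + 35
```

7

Transformed code:
pairs = print(parts)
parts = handle(37 * pairs)
parts = 27
q = [26 for buf in parts]
parts *= pairs
q = 31 // (parts * q)
handle(17)
scale = scale + 36
q = parts + 35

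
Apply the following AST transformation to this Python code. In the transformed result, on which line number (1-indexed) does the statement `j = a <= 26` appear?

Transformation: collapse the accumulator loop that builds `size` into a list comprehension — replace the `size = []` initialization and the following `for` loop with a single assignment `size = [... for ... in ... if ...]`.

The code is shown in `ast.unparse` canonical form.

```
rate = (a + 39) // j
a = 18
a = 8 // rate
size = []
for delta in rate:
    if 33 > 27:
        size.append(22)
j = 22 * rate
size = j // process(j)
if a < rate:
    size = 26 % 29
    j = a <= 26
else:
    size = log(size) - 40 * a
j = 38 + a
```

Transformed code:
rate = (a + 39) // j
a = 18
a = 8 // rate
size = [22 for delta in rate if 33 > 27]
j = 22 * rate
size = j // process(j)
if a < rate:
    size = 26 % 29
    j = a <= 26
else:
    size = log(size) - 40 * a
j = 38 + a

9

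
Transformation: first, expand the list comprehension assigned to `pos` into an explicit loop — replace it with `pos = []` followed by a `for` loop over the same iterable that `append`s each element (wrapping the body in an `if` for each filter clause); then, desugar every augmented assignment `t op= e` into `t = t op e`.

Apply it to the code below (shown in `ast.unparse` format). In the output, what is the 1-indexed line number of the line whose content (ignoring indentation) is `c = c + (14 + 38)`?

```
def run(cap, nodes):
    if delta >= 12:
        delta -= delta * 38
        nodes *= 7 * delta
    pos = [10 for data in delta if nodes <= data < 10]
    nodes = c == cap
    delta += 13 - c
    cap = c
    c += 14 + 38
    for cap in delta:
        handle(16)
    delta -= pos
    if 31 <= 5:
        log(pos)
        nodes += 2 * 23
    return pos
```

12

Transformed code:
def run(cap, nodes):
    if delta >= 12:
        delta = delta - delta * 38
        nodes = nodes * (7 * delta)
    pos = []
    for data in delta:
        if nodes <= data < 10:
            pos.append(10)
    nodes = c == cap
    delta = delta + (13 - c)
    cap = c
    c = c + (14 + 38)
    for cap in delta:
        handle(16)
    delta = delta - pos
    if 31 <= 5:
        log(pos)
        nodes = nodes + 2 * 23
    return pos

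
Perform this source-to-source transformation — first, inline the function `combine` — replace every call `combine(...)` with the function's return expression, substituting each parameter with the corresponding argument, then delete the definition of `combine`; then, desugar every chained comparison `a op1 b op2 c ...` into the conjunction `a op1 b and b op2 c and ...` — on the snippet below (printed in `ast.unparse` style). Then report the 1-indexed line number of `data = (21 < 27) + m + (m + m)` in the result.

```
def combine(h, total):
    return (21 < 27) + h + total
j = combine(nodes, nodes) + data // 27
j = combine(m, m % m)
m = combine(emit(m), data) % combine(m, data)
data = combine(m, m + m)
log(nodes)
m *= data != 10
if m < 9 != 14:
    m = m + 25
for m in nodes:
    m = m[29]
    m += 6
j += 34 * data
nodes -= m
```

Transformed code:
j = (21 < 27) + nodes + nodes + data // 27
j = (21 < 27) + m + m % m
m = ((21 < 27) + emit(m) + data) % ((21 < 27) + m + data)
data = (21 < 27) + m + (m + m)
log(nodes)
m *= data != 10
if m < 9 and 9 != 14:
    m = m + 25
for m in nodes:
    m = m[29]
    m += 6
j += 34 * data
nodes -= m

4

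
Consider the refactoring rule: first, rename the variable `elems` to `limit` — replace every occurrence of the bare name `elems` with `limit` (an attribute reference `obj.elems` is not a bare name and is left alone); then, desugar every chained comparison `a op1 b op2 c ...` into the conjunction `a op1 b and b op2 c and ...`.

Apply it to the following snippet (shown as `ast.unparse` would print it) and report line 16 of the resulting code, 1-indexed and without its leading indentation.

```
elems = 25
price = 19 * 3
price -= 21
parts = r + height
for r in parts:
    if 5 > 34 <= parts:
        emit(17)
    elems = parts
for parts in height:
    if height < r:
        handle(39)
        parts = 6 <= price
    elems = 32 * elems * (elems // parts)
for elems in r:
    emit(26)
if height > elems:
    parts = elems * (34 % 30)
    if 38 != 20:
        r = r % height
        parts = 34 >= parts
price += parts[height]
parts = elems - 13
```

if height > limit:

Transformed code:
limit = 25
price = 19 * 3
price -= 21
parts = r + height
for r in parts:
    if 5 > 34 and 34 <= parts:
        emit(17)
    limit = parts
for parts in height:
    if height < r:
        handle(39)
        parts = 6 <= price
    limit = 32 * limit * (limit // parts)
for limit in r:
    emit(26)
if height > limit:
    parts = limit * (34 % 30)
    if 38 != 20:
        r = r % height
        parts = 34 >= parts
price += parts[height]
parts = limit - 13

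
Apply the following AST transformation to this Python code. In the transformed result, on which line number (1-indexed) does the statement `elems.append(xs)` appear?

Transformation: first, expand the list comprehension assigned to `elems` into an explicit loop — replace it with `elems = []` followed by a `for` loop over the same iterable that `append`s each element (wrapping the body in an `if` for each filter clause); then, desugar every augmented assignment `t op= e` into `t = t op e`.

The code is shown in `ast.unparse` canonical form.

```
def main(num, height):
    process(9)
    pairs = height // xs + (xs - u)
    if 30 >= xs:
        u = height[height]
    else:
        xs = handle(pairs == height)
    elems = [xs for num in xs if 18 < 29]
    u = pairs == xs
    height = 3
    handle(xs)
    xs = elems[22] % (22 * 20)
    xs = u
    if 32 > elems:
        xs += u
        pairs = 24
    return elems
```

11

Transformed code:
def main(num, height):
    process(9)
    pairs = height // xs + (xs - u)
    if 30 >= xs:
        u = height[height]
    else:
        xs = handle(pairs == height)
    elems = []
    for num in xs:
        if 18 < 29:
            elems.append(xs)
    u = pairs == xs
    height = 3
    handle(xs)
    xs = elems[22] % (22 * 20)
    xs = u
    if 32 > elems:
        xs = xs + u
        pairs = 24
    return elems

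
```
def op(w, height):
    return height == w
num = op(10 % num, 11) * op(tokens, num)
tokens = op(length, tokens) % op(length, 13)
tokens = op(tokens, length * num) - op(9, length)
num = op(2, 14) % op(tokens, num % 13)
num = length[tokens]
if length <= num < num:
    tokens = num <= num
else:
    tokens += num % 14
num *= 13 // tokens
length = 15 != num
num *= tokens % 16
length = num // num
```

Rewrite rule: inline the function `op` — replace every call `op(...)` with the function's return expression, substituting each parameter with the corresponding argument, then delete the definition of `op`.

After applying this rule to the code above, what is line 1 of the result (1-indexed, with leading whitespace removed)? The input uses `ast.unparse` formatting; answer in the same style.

Transformed code:
num = (11 == 10 % num) * (num == tokens)
tokens = (tokens == length) % (13 == length)
tokens = (length * num == tokens) - (length == 9)
num = (14 == 2) % (num % 13 == tokens)
num = length[tokens]
if length <= num < num:
    tokens = num <= num
else:
    tokens += num % 14
num *= 13 // tokens
length = 15 != num
num *= tokens % 16
length = num // num

num = (11 == 10 % num) * (num == tokens)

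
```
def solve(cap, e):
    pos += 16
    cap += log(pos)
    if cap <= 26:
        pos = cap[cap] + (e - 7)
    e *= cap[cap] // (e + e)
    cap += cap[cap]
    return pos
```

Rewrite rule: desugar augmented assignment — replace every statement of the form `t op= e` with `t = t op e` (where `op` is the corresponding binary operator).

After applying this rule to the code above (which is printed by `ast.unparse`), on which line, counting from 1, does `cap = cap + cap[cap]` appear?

7

Transformed code:
def solve(cap, e):
    pos = pos + 16
    cap = cap + log(pos)
    if cap <= 26:
        pos = cap[cap] + (e - 7)
    e = e * (cap[cap] // (e + e))
    cap = cap + cap[cap]
    return pos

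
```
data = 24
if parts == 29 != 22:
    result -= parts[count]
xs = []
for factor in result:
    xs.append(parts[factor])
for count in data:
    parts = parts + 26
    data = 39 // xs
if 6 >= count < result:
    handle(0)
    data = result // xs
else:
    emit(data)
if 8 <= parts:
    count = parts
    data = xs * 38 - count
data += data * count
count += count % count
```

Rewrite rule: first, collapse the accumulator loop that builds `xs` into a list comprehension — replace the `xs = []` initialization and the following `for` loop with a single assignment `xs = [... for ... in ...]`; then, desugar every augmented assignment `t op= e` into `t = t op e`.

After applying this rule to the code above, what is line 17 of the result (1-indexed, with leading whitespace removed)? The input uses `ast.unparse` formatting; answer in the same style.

Transformed code:
data = 24
if parts == 29 != 22:
    result = result - parts[count]
xs = [parts[factor] for factor in result]
for count in data:
    parts = parts + 26
    data = 39 // xs
if 6 >= count < result:
    handle(0)
    data = result // xs
else:
    emit(data)
if 8 <= parts:
    count = parts
    data = xs * 38 - count
data = data + data * count
count = count + count % count

count = count + count % count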